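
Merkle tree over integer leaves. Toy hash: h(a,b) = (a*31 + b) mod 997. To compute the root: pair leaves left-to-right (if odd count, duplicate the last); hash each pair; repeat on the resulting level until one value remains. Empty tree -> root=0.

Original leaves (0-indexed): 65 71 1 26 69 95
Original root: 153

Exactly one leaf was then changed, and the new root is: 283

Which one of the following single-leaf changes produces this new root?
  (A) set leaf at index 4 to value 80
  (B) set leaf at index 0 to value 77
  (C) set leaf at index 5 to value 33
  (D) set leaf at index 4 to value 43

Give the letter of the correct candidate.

Original leaves: [65, 71, 1, 26, 69, 95]
Target new root: 283
Try each candidate change and compute the resulting root:
Candidate A: set leaf[4] = 80 -> leaves = [65, 71, 1, 26, 80, 95]
  L0: [65, 71, 1, 26, 80, 95]
  L1: h(65,71)=(65*31+71)%997=92 h(1,26)=(1*31+26)%997=57 h(80,95)=(80*31+95)%997=581 -> [92, 57, 581]
  L2: h(92,57)=(92*31+57)%997=915 h(581,581)=(581*31+581)%997=646 -> [915, 646]
  L3: h(915,646)=(915*31+646)%997=98 -> [98]
  root = 98 != target 283
Candidate B: set leaf[0] = 77 -> leaves = [77, 71, 1, 26, 69, 95]
  L0: [77, 71, 1, 26, 69, 95]
  L1: h(77,71)=(77*31+71)%997=464 h(1,26)=(1*31+26)%997=57 h(69,95)=(69*31+95)%997=240 -> [464, 57, 240]
  L2: h(464,57)=(464*31+57)%997=483 h(240,240)=(240*31+240)%997=701 -> [483, 701]
  L3: h(483,701)=(483*31+701)%997=719 -> [719]
  root = 719 != target 283
Candidate C: set leaf[5] = 33 -> leaves = [65, 71, 1, 26, 69, 33]
  L0: [65, 71, 1, 26, 69, 33]
  L1: h(65,71)=(65*31+71)%997=92 h(1,26)=(1*31+26)%997=57 h(69,33)=(69*31+33)%997=178 -> [92, 57, 178]
  L2: h(92,57)=(92*31+57)%997=915 h(178,178)=(178*31+178)%997=711 -> [915, 711]
  L3: h(915,711)=(915*31+711)%997=163 -> [163]
  root = 163 != target 283
Candidate D: set leaf[4] = 43 -> leaves = [65, 71, 1, 26, 43, 95]
  L0: [65, 71, 1, 26, 43, 95]
  L1: h(65,71)=(65*31+71)%997=92 h(1,26)=(1*31+26)%997=57 h(43,95)=(43*31+95)%997=431 -> [92, 57, 431]
  L2: h(92,57)=(92*31+57)%997=915 h(431,431)=(431*31+431)%997=831 -> [915, 831]
  L3: h(915,831)=(915*31+831)%997=283 -> [283]
  root = 283 == target 283  ** MATCH **
Candidate D produces the target root.

Answer: D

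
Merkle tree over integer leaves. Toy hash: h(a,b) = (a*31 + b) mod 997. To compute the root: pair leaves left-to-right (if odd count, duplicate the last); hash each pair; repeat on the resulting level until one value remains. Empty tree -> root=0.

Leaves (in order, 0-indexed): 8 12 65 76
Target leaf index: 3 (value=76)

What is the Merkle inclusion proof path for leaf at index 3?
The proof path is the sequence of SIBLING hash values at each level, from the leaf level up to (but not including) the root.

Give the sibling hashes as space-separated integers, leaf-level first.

Answer: 65 260

Derivation:
L0 (leaves): [8, 12, 65, 76], target index=3
L1: h(8,12)=(8*31+12)%997=260 [pair 0] h(65,76)=(65*31+76)%997=97 [pair 1] -> [260, 97]
  Sibling for proof at L0: 65
L2: h(260,97)=(260*31+97)%997=181 [pair 0] -> [181]
  Sibling for proof at L1: 260
Root: 181
Proof path (sibling hashes from leaf to root): [65, 260]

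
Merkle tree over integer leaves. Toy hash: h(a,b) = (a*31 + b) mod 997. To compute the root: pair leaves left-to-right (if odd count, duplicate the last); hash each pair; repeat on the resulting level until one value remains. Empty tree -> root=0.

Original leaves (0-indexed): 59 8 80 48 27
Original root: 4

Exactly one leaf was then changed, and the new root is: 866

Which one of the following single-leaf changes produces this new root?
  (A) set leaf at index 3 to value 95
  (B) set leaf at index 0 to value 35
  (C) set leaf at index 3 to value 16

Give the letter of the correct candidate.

Answer: B

Derivation:
Original leaves: [59, 8, 80, 48, 27]
Target new root: 866
Try each candidate change and compute the resulting root:
Candidate A: set leaf[3] = 95 -> leaves = [59, 8, 80, 95, 27]
  L0: [59, 8, 80, 95, 27]
  L1: h(59,8)=(59*31+8)%997=840 h(80,95)=(80*31+95)%997=581 h(27,27)=(27*31+27)%997=864 -> [840, 581, 864]
  L2: h(840,581)=(840*31+581)%997=699 h(864,864)=(864*31+864)%997=729 -> [699, 729]
  L3: h(699,729)=(699*31+729)%997=464 -> [464]
  root = 464 != target 866
Candidate B: set leaf[0] = 35 -> leaves = [35, 8, 80, 48, 27]
  L0: [35, 8, 80, 48, 27]
  L1: h(35,8)=(35*31+8)%997=96 h(80,48)=(80*31+48)%997=534 h(27,27)=(27*31+27)%997=864 -> [96, 534, 864]
  L2: h(96,534)=(96*31+534)%997=519 h(864,864)=(864*31+864)%997=729 -> [519, 729]
  L3: h(519,729)=(519*31+729)%997=866 -> [866]
  root = 866 == target 866  ** MATCH **
Candidate C: set leaf[3] = 16 -> leaves = [59, 8, 80, 16, 27]
  L0: [59, 8, 80, 16, 27]
  L1: h(59,8)=(59*31+8)%997=840 h(80,16)=(80*31+16)%997=502 h(27,27)=(27*31+27)%997=864 -> [840, 502, 864]
  L2: h(840,502)=(840*31+502)%997=620 h(864,864)=(864*31+864)%997=729 -> [620, 729]
  L3: h(620,729)=(620*31+729)%997=9 -> [9]
  root = 9 != target 866
Candidate B produces the target root.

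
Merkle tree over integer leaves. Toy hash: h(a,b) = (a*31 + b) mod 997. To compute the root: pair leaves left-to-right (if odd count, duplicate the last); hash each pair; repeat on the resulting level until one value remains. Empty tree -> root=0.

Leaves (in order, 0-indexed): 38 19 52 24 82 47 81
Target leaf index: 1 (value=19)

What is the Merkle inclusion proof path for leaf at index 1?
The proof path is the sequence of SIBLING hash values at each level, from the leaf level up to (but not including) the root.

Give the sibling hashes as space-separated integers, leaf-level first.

L0 (leaves): [38, 19, 52, 24, 82, 47, 81], target index=1
L1: h(38,19)=(38*31+19)%997=200 [pair 0] h(52,24)=(52*31+24)%997=639 [pair 1] h(82,47)=(82*31+47)%997=595 [pair 2] h(81,81)=(81*31+81)%997=598 [pair 3] -> [200, 639, 595, 598]
  Sibling for proof at L0: 38
L2: h(200,639)=(200*31+639)%997=857 [pair 0] h(595,598)=(595*31+598)%997=100 [pair 1] -> [857, 100]
  Sibling for proof at L1: 639
L3: h(857,100)=(857*31+100)%997=745 [pair 0] -> [745]
  Sibling for proof at L2: 100
Root: 745
Proof path (sibling hashes from leaf to root): [38, 639, 100]

Answer: 38 639 100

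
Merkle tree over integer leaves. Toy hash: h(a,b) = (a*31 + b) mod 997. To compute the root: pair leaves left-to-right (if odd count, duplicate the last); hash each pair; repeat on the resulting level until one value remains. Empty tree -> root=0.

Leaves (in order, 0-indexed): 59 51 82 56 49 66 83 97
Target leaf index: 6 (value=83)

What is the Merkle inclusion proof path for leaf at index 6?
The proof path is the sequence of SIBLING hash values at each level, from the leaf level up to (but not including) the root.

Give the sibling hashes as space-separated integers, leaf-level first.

L0 (leaves): [59, 51, 82, 56, 49, 66, 83, 97], target index=6
L1: h(59,51)=(59*31+51)%997=883 [pair 0] h(82,56)=(82*31+56)%997=604 [pair 1] h(49,66)=(49*31+66)%997=588 [pair 2] h(83,97)=(83*31+97)%997=676 [pair 3] -> [883, 604, 588, 676]
  Sibling for proof at L0: 97
L2: h(883,604)=(883*31+604)%997=61 [pair 0] h(588,676)=(588*31+676)%997=958 [pair 1] -> [61, 958]
  Sibling for proof at L1: 588
L3: h(61,958)=(61*31+958)%997=855 [pair 0] -> [855]
  Sibling for proof at L2: 61
Root: 855
Proof path (sibling hashes from leaf to root): [97, 588, 61]

Answer: 97 588 61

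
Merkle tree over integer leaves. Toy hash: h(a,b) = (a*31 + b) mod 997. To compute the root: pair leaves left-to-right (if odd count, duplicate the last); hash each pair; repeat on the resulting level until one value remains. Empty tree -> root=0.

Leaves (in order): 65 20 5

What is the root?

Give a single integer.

L0: [65, 20, 5]
L1: h(65,20)=(65*31+20)%997=41 h(5,5)=(5*31+5)%997=160 -> [41, 160]
L2: h(41,160)=(41*31+160)%997=434 -> [434]

Answer: 434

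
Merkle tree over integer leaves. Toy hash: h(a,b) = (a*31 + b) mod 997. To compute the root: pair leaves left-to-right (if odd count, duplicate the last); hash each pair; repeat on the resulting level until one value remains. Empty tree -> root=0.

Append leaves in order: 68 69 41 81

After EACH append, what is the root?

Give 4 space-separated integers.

Answer: 68 183 6 46

Derivation:
After append 68 (leaves=[68]):
  L0: [68]
  root=68
After append 69 (leaves=[68, 69]):
  L0: [68, 69]
  L1: h(68,69)=(68*31+69)%997=183 -> [183]
  root=183
After append 41 (leaves=[68, 69, 41]):
  L0: [68, 69, 41]
  L1: h(68,69)=(68*31+69)%997=183 h(41,41)=(41*31+41)%997=315 -> [183, 315]
  L2: h(183,315)=(183*31+315)%997=6 -> [6]
  root=6
After append 81 (leaves=[68, 69, 41, 81]):
  L0: [68, 69, 41, 81]
  L1: h(68,69)=(68*31+69)%997=183 h(41,81)=(41*31+81)%997=355 -> [183, 355]
  L2: h(183,355)=(183*31+355)%997=46 -> [46]
  root=46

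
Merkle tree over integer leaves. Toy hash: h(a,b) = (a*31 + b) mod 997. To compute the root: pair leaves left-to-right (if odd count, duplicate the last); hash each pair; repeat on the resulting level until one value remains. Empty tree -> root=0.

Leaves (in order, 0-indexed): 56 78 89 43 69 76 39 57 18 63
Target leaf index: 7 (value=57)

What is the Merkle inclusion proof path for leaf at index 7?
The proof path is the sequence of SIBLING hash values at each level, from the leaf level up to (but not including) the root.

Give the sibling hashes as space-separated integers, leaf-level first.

L0 (leaves): [56, 78, 89, 43, 69, 76, 39, 57, 18, 63], target index=7
L1: h(56,78)=(56*31+78)%997=817 [pair 0] h(89,43)=(89*31+43)%997=808 [pair 1] h(69,76)=(69*31+76)%997=221 [pair 2] h(39,57)=(39*31+57)%997=269 [pair 3] h(18,63)=(18*31+63)%997=621 [pair 4] -> [817, 808, 221, 269, 621]
  Sibling for proof at L0: 39
L2: h(817,808)=(817*31+808)%997=213 [pair 0] h(221,269)=(221*31+269)%997=141 [pair 1] h(621,621)=(621*31+621)%997=929 [pair 2] -> [213, 141, 929]
  Sibling for proof at L1: 221
L3: h(213,141)=(213*31+141)%997=762 [pair 0] h(929,929)=(929*31+929)%997=815 [pair 1] -> [762, 815]
  Sibling for proof at L2: 213
L4: h(762,815)=(762*31+815)%997=509 [pair 0] -> [509]
  Sibling for proof at L3: 815
Root: 509
Proof path (sibling hashes from leaf to root): [39, 221, 213, 815]

Answer: 39 221 213 815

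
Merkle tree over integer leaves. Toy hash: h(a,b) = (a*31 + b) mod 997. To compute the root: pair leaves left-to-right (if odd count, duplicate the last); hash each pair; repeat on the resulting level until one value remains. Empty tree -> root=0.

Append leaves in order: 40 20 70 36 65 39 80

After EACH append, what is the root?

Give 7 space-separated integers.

Answer: 40 263 423 389 853 21 527

Derivation:
After append 40 (leaves=[40]):
  L0: [40]
  root=40
After append 20 (leaves=[40, 20]):
  L0: [40, 20]
  L1: h(40,20)=(40*31+20)%997=263 -> [263]
  root=263
After append 70 (leaves=[40, 20, 70]):
  L0: [40, 20, 70]
  L1: h(40,20)=(40*31+20)%997=263 h(70,70)=(70*31+70)%997=246 -> [263, 246]
  L2: h(263,246)=(263*31+246)%997=423 -> [423]
  root=423
After append 36 (leaves=[40, 20, 70, 36]):
  L0: [40, 20, 70, 36]
  L1: h(40,20)=(40*31+20)%997=263 h(70,36)=(70*31+36)%997=212 -> [263, 212]
  L2: h(263,212)=(263*31+212)%997=389 -> [389]
  root=389
After append 65 (leaves=[40, 20, 70, 36, 65]):
  L0: [40, 20, 70, 36, 65]
  L1: h(40,20)=(40*31+20)%997=263 h(70,36)=(70*31+36)%997=212 h(65,65)=(65*31+65)%997=86 -> [263, 212, 86]
  L2: h(263,212)=(263*31+212)%997=389 h(86,86)=(86*31+86)%997=758 -> [389, 758]
  L3: h(389,758)=(389*31+758)%997=853 -> [853]
  root=853
After append 39 (leaves=[40, 20, 70, 36, 65, 39]):
  L0: [40, 20, 70, 36, 65, 39]
  L1: h(40,20)=(40*31+20)%997=263 h(70,36)=(70*31+36)%997=212 h(65,39)=(65*31+39)%997=60 -> [263, 212, 60]
  L2: h(263,212)=(263*31+212)%997=389 h(60,60)=(60*31+60)%997=923 -> [389, 923]
  L3: h(389,923)=(389*31+923)%997=21 -> [21]
  root=21
After append 80 (leaves=[40, 20, 70, 36, 65, 39, 80]):
  L0: [40, 20, 70, 36, 65, 39, 80]
  L1: h(40,20)=(40*31+20)%997=263 h(70,36)=(70*31+36)%997=212 h(65,39)=(65*31+39)%997=60 h(80,80)=(80*31+80)%997=566 -> [263, 212, 60, 566]
  L2: h(263,212)=(263*31+212)%997=389 h(60,566)=(60*31+566)%997=432 -> [389, 432]
  L3: h(389,432)=(389*31+432)%997=527 -> [527]
  root=527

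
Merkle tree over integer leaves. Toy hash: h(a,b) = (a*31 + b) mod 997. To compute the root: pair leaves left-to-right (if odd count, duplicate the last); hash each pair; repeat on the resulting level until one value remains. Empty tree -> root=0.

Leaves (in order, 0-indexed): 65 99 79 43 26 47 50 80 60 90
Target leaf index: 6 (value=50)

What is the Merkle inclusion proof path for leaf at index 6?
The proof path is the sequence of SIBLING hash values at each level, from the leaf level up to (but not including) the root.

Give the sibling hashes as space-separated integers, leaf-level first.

L0 (leaves): [65, 99, 79, 43, 26, 47, 50, 80, 60, 90], target index=6
L1: h(65,99)=(65*31+99)%997=120 [pair 0] h(79,43)=(79*31+43)%997=498 [pair 1] h(26,47)=(26*31+47)%997=853 [pair 2] h(50,80)=(50*31+80)%997=633 [pair 3] h(60,90)=(60*31+90)%997=953 [pair 4] -> [120, 498, 853, 633, 953]
  Sibling for proof at L0: 80
L2: h(120,498)=(120*31+498)%997=230 [pair 0] h(853,633)=(853*31+633)%997=157 [pair 1] h(953,953)=(953*31+953)%997=586 [pair 2] -> [230, 157, 586]
  Sibling for proof at L1: 853
L3: h(230,157)=(230*31+157)%997=308 [pair 0] h(586,586)=(586*31+586)%997=806 [pair 1] -> [308, 806]
  Sibling for proof at L2: 230
L4: h(308,806)=(308*31+806)%997=384 [pair 0] -> [384]
  Sibling for proof at L3: 806
Root: 384
Proof path (sibling hashes from leaf to root): [80, 853, 230, 806]

Answer: 80 853 230 806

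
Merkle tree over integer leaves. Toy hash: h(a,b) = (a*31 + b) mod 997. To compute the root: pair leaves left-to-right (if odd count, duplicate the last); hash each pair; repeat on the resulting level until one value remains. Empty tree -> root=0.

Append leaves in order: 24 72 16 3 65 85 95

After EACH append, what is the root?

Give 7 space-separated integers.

After append 24 (leaves=[24]):
  L0: [24]
  root=24
After append 72 (leaves=[24, 72]):
  L0: [24, 72]
  L1: h(24,72)=(24*31+72)%997=816 -> [816]
  root=816
After append 16 (leaves=[24, 72, 16]):
  L0: [24, 72, 16]
  L1: h(24,72)=(24*31+72)%997=816 h(16,16)=(16*31+16)%997=512 -> [816, 512]
  L2: h(816,512)=(816*31+512)%997=883 -> [883]
  root=883
After append 3 (leaves=[24, 72, 16, 3]):
  L0: [24, 72, 16, 3]
  L1: h(24,72)=(24*31+72)%997=816 h(16,3)=(16*31+3)%997=499 -> [816, 499]
  L2: h(816,499)=(816*31+499)%997=870 -> [870]
  root=870
After append 65 (leaves=[24, 72, 16, 3, 65]):
  L0: [24, 72, 16, 3, 65]
  L1: h(24,72)=(24*31+72)%997=816 h(16,3)=(16*31+3)%997=499 h(65,65)=(65*31+65)%997=86 -> [816, 499, 86]
  L2: h(816,499)=(816*31+499)%997=870 h(86,86)=(86*31+86)%997=758 -> [870, 758]
  L3: h(870,758)=(870*31+758)%997=809 -> [809]
  root=809
After append 85 (leaves=[24, 72, 16, 3, 65, 85]):
  L0: [24, 72, 16, 3, 65, 85]
  L1: h(24,72)=(24*31+72)%997=816 h(16,3)=(16*31+3)%997=499 h(65,85)=(65*31+85)%997=106 -> [816, 499, 106]
  L2: h(816,499)=(816*31+499)%997=870 h(106,106)=(106*31+106)%997=401 -> [870, 401]
  L3: h(870,401)=(870*31+401)%997=452 -> [452]
  root=452
After append 95 (leaves=[24, 72, 16, 3, 65, 85, 95]):
  L0: [24, 72, 16, 3, 65, 85, 95]
  L1: h(24,72)=(24*31+72)%997=816 h(16,3)=(16*31+3)%997=499 h(65,85)=(65*31+85)%997=106 h(95,95)=(95*31+95)%997=49 -> [816, 499, 106, 49]
  L2: h(816,499)=(816*31+499)%997=870 h(106,49)=(106*31+49)%997=344 -> [870, 344]
  L3: h(870,344)=(870*31+344)%997=395 -> [395]
  root=395

Answer: 24 816 883 870 809 452 395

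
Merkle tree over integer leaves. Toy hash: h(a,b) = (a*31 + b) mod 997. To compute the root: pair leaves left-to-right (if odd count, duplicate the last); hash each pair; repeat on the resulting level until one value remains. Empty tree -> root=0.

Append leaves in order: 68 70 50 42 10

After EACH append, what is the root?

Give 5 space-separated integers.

After append 68 (leaves=[68]):
  L0: [68]
  root=68
After append 70 (leaves=[68, 70]):
  L0: [68, 70]
  L1: h(68,70)=(68*31+70)%997=184 -> [184]
  root=184
After append 50 (leaves=[68, 70, 50]):
  L0: [68, 70, 50]
  L1: h(68,70)=(68*31+70)%997=184 h(50,50)=(50*31+50)%997=603 -> [184, 603]
  L2: h(184,603)=(184*31+603)%997=325 -> [325]
  root=325
After append 42 (leaves=[68, 70, 50, 42]):
  L0: [68, 70, 50, 42]
  L1: h(68,70)=(68*31+70)%997=184 h(50,42)=(50*31+42)%997=595 -> [184, 595]
  L2: h(184,595)=(184*31+595)%997=317 -> [317]
  root=317
After append 10 (leaves=[68, 70, 50, 42, 10]):
  L0: [68, 70, 50, 42, 10]
  L1: h(68,70)=(68*31+70)%997=184 h(50,42)=(50*31+42)%997=595 h(10,10)=(10*31+10)%997=320 -> [184, 595, 320]
  L2: h(184,595)=(184*31+595)%997=317 h(320,320)=(320*31+320)%997=270 -> [317, 270]
  L3: h(317,270)=(317*31+270)%997=127 -> [127]
  root=127

Answer: 68 184 325 317 127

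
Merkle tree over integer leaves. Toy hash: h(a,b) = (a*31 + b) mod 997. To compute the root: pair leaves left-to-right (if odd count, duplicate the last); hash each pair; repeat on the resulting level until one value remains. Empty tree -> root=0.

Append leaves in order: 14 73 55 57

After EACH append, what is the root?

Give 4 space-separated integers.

After append 14 (leaves=[14]):
  L0: [14]
  root=14
After append 73 (leaves=[14, 73]):
  L0: [14, 73]
  L1: h(14,73)=(14*31+73)%997=507 -> [507]
  root=507
After append 55 (leaves=[14, 73, 55]):
  L0: [14, 73, 55]
  L1: h(14,73)=(14*31+73)%997=507 h(55,55)=(55*31+55)%997=763 -> [507, 763]
  L2: h(507,763)=(507*31+763)%997=528 -> [528]
  root=528
After append 57 (leaves=[14, 73, 55, 57]):
  L0: [14, 73, 55, 57]
  L1: h(14,73)=(14*31+73)%997=507 h(55,57)=(55*31+57)%997=765 -> [507, 765]
  L2: h(507,765)=(507*31+765)%997=530 -> [530]
  root=530

Answer: 14 507 528 530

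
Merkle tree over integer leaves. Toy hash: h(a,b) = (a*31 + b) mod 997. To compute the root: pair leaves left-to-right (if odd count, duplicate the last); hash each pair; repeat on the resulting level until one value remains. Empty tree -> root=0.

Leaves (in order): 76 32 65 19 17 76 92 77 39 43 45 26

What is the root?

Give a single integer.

L0: [76, 32, 65, 19, 17, 76, 92, 77, 39, 43, 45, 26]
L1: h(76,32)=(76*31+32)%997=394 h(65,19)=(65*31+19)%997=40 h(17,76)=(17*31+76)%997=603 h(92,77)=(92*31+77)%997=935 h(39,43)=(39*31+43)%997=255 h(45,26)=(45*31+26)%997=424 -> [394, 40, 603, 935, 255, 424]
L2: h(394,40)=(394*31+40)%997=290 h(603,935)=(603*31+935)%997=685 h(255,424)=(255*31+424)%997=353 -> [290, 685, 353]
L3: h(290,685)=(290*31+685)%997=702 h(353,353)=(353*31+353)%997=329 -> [702, 329]
L4: h(702,329)=(702*31+329)%997=157 -> [157]

Answer: 157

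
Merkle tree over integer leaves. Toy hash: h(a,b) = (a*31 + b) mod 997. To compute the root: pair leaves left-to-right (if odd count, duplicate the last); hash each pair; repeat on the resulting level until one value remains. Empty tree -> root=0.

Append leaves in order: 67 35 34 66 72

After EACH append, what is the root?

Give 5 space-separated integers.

After append 67 (leaves=[67]):
  L0: [67]
  root=67
After append 35 (leaves=[67, 35]):
  L0: [67, 35]
  L1: h(67,35)=(67*31+35)%997=118 -> [118]
  root=118
After append 34 (leaves=[67, 35, 34]):
  L0: [67, 35, 34]
  L1: h(67,35)=(67*31+35)%997=118 h(34,34)=(34*31+34)%997=91 -> [118, 91]
  L2: h(118,91)=(118*31+91)%997=758 -> [758]
  root=758
After append 66 (leaves=[67, 35, 34, 66]):
  L0: [67, 35, 34, 66]
  L1: h(67,35)=(67*31+35)%997=118 h(34,66)=(34*31+66)%997=123 -> [118, 123]
  L2: h(118,123)=(118*31+123)%997=790 -> [790]
  root=790
After append 72 (leaves=[67, 35, 34, 66, 72]):
  L0: [67, 35, 34, 66, 72]
  L1: h(67,35)=(67*31+35)%997=118 h(34,66)=(34*31+66)%997=123 h(72,72)=(72*31+72)%997=310 -> [118, 123, 310]
  L2: h(118,123)=(118*31+123)%997=790 h(310,310)=(310*31+310)%997=947 -> [790, 947]
  L3: h(790,947)=(790*31+947)%997=512 -> [512]
  root=512

Answer: 67 118 758 790 512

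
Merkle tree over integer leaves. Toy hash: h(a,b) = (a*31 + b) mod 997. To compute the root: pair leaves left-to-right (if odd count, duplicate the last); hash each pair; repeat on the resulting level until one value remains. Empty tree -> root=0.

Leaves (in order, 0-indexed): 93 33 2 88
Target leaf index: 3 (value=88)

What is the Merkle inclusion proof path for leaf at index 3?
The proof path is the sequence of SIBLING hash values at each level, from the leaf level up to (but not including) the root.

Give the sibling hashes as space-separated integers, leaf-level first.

L0 (leaves): [93, 33, 2, 88], target index=3
L1: h(93,33)=(93*31+33)%997=922 [pair 0] h(2,88)=(2*31+88)%997=150 [pair 1] -> [922, 150]
  Sibling for proof at L0: 2
L2: h(922,150)=(922*31+150)%997=816 [pair 0] -> [816]
  Sibling for proof at L1: 922
Root: 816
Proof path (sibling hashes from leaf to root): [2, 922]

Answer: 2 922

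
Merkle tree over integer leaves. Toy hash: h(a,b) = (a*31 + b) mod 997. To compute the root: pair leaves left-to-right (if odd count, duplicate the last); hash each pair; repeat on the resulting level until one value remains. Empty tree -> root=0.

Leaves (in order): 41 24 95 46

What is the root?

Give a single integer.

Answer: 265

Derivation:
L0: [41, 24, 95, 46]
L1: h(41,24)=(41*31+24)%997=298 h(95,46)=(95*31+46)%997=0 -> [298, 0]
L2: h(298,0)=(298*31+0)%997=265 -> [265]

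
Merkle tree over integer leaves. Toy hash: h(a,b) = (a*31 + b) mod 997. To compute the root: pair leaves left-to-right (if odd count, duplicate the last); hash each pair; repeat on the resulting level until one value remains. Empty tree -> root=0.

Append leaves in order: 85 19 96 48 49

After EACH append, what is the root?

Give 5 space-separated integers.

After append 85 (leaves=[85]):
  L0: [85]
  root=85
After append 19 (leaves=[85, 19]):
  L0: [85, 19]
  L1: h(85,19)=(85*31+19)%997=660 -> [660]
  root=660
After append 96 (leaves=[85, 19, 96]):
  L0: [85, 19, 96]
  L1: h(85,19)=(85*31+19)%997=660 h(96,96)=(96*31+96)%997=81 -> [660, 81]
  L2: h(660,81)=(660*31+81)%997=601 -> [601]
  root=601
After append 48 (leaves=[85, 19, 96, 48]):
  L0: [85, 19, 96, 48]
  L1: h(85,19)=(85*31+19)%997=660 h(96,48)=(96*31+48)%997=33 -> [660, 33]
  L2: h(660,33)=(660*31+33)%997=553 -> [553]
  root=553
After append 49 (leaves=[85, 19, 96, 48, 49]):
  L0: [85, 19, 96, 48, 49]
  L1: h(85,19)=(85*31+19)%997=660 h(96,48)=(96*31+48)%997=33 h(49,49)=(49*31+49)%997=571 -> [660, 33, 571]
  L2: h(660,33)=(660*31+33)%997=553 h(571,571)=(571*31+571)%997=326 -> [553, 326]
  L3: h(553,326)=(553*31+326)%997=520 -> [520]
  root=520

Answer: 85 660 601 553 520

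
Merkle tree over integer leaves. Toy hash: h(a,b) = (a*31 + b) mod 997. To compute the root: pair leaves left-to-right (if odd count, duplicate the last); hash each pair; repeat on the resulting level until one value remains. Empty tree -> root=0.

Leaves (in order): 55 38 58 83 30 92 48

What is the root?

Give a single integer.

Answer: 865

Derivation:
L0: [55, 38, 58, 83, 30, 92, 48]
L1: h(55,38)=(55*31+38)%997=746 h(58,83)=(58*31+83)%997=884 h(30,92)=(30*31+92)%997=25 h(48,48)=(48*31+48)%997=539 -> [746, 884, 25, 539]
L2: h(746,884)=(746*31+884)%997=82 h(25,539)=(25*31+539)%997=317 -> [82, 317]
L3: h(82,317)=(82*31+317)%997=865 -> [865]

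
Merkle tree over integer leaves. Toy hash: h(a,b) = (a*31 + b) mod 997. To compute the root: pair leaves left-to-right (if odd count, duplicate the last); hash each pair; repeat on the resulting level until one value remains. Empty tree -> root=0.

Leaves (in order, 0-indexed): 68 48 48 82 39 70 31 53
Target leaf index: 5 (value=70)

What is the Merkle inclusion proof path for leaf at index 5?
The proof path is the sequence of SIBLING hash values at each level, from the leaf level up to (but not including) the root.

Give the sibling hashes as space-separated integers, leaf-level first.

Answer: 39 17 610

Derivation:
L0 (leaves): [68, 48, 48, 82, 39, 70, 31, 53], target index=5
L1: h(68,48)=(68*31+48)%997=162 [pair 0] h(48,82)=(48*31+82)%997=573 [pair 1] h(39,70)=(39*31+70)%997=282 [pair 2] h(31,53)=(31*31+53)%997=17 [pair 3] -> [162, 573, 282, 17]
  Sibling for proof at L0: 39
L2: h(162,573)=(162*31+573)%997=610 [pair 0] h(282,17)=(282*31+17)%997=783 [pair 1] -> [610, 783]
  Sibling for proof at L1: 17
L3: h(610,783)=(610*31+783)%997=750 [pair 0] -> [750]
  Sibling for proof at L2: 610
Root: 750
Proof path (sibling hashes from leaf to root): [39, 17, 610]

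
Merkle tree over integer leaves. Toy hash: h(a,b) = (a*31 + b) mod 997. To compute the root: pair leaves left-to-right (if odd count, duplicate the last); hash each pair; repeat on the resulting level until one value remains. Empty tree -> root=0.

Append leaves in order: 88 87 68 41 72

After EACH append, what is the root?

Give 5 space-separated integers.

Answer: 88 821 708 681 124

Derivation:
After append 88 (leaves=[88]):
  L0: [88]
  root=88
After append 87 (leaves=[88, 87]):
  L0: [88, 87]
  L1: h(88,87)=(88*31+87)%997=821 -> [821]
  root=821
After append 68 (leaves=[88, 87, 68]):
  L0: [88, 87, 68]
  L1: h(88,87)=(88*31+87)%997=821 h(68,68)=(68*31+68)%997=182 -> [821, 182]
  L2: h(821,182)=(821*31+182)%997=708 -> [708]
  root=708
After append 41 (leaves=[88, 87, 68, 41]):
  L0: [88, 87, 68, 41]
  L1: h(88,87)=(88*31+87)%997=821 h(68,41)=(68*31+41)%997=155 -> [821, 155]
  L2: h(821,155)=(821*31+155)%997=681 -> [681]
  root=681
After append 72 (leaves=[88, 87, 68, 41, 72]):
  L0: [88, 87, 68, 41, 72]
  L1: h(88,87)=(88*31+87)%997=821 h(68,41)=(68*31+41)%997=155 h(72,72)=(72*31+72)%997=310 -> [821, 155, 310]
  L2: h(821,155)=(821*31+155)%997=681 h(310,310)=(310*31+310)%997=947 -> [681, 947]
  L3: h(681,947)=(681*31+947)%997=124 -> [124]
  root=124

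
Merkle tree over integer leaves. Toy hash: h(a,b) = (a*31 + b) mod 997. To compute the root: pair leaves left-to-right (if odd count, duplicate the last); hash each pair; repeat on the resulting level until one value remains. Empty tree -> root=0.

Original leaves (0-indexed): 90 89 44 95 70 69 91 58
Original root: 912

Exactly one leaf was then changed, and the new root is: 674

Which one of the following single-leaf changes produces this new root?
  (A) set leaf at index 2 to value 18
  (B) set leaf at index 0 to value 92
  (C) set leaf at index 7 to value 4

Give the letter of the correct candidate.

Answer: B

Derivation:
Original leaves: [90, 89, 44, 95, 70, 69, 91, 58]
Target new root: 674
Try each candidate change and compute the resulting root:
Candidate A: set leaf[2] = 18 -> leaves = [90, 89, 18, 95, 70, 69, 91, 58]
  L0: [90, 89, 18, 95, 70, 69, 91, 58]
  L1: h(90,89)=(90*31+89)%997=885 h(18,95)=(18*31+95)%997=653 h(70,69)=(70*31+69)%997=245 h(91,58)=(91*31+58)%997=885 -> [885, 653, 245, 885]
  L2: h(885,653)=(885*31+653)%997=172 h(245,885)=(245*31+885)%997=504 -> [172, 504]
  L3: h(172,504)=(172*31+504)%997=851 -> [851]
  root = 851 != target 674
Candidate B: set leaf[0] = 92 -> leaves = [92, 89, 44, 95, 70, 69, 91, 58]
  L0: [92, 89, 44, 95, 70, 69, 91, 58]
  L1: h(92,89)=(92*31+89)%997=947 h(44,95)=(44*31+95)%997=462 h(70,69)=(70*31+69)%997=245 h(91,58)=(91*31+58)%997=885 -> [947, 462, 245, 885]
  L2: h(947,462)=(947*31+462)%997=906 h(245,885)=(245*31+885)%997=504 -> [906, 504]
  L3: h(906,504)=(906*31+504)%997=674 -> [674]
  root = 674 == target 674  ** MATCH **
Candidate C: set leaf[7] = 4 -> leaves = [90, 89, 44, 95, 70, 69, 91, 4]
  L0: [90, 89, 44, 95, 70, 69, 91, 4]
  L1: h(90,89)=(90*31+89)%997=885 h(44,95)=(44*31+95)%997=462 h(70,69)=(70*31+69)%997=245 h(91,4)=(91*31+4)%997=831 -> [885, 462, 245, 831]
  L2: h(885,462)=(885*31+462)%997=978 h(245,831)=(245*31+831)%997=450 -> [978, 450]
  L3: h(978,450)=(978*31+450)%997=858 -> [858]
  root = 858 != target 674
Candidate B produces the target root.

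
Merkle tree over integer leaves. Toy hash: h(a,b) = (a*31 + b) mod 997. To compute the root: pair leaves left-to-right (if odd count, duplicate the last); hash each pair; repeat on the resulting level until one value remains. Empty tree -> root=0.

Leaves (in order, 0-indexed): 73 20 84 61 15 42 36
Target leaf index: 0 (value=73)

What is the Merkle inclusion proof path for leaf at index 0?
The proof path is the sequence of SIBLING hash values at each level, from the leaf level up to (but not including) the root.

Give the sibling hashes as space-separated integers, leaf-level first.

Answer: 20 671 917

Derivation:
L0 (leaves): [73, 20, 84, 61, 15, 42, 36], target index=0
L1: h(73,20)=(73*31+20)%997=289 [pair 0] h(84,61)=(84*31+61)%997=671 [pair 1] h(15,42)=(15*31+42)%997=507 [pair 2] h(36,36)=(36*31+36)%997=155 [pair 3] -> [289, 671, 507, 155]
  Sibling for proof at L0: 20
L2: h(289,671)=(289*31+671)%997=657 [pair 0] h(507,155)=(507*31+155)%997=917 [pair 1] -> [657, 917]
  Sibling for proof at L1: 671
L3: h(657,917)=(657*31+917)%997=347 [pair 0] -> [347]
  Sibling for proof at L2: 917
Root: 347
Proof path (sibling hashes from leaf to root): [20, 671, 917]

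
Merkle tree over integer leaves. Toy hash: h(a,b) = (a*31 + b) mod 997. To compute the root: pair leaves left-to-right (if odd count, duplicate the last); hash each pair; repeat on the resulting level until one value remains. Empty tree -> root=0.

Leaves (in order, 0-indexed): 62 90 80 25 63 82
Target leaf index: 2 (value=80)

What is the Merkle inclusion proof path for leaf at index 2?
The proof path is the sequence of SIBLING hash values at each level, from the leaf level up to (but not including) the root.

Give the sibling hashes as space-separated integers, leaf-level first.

L0 (leaves): [62, 90, 80, 25, 63, 82], target index=2
L1: h(62,90)=(62*31+90)%997=18 [pair 0] h(80,25)=(80*31+25)%997=511 [pair 1] h(63,82)=(63*31+82)%997=41 [pair 2] -> [18, 511, 41]
  Sibling for proof at L0: 25
L2: h(18,511)=(18*31+511)%997=72 [pair 0] h(41,41)=(41*31+41)%997=315 [pair 1] -> [72, 315]
  Sibling for proof at L1: 18
L3: h(72,315)=(72*31+315)%997=553 [pair 0] -> [553]
  Sibling for proof at L2: 315
Root: 553
Proof path (sibling hashes from leaf to root): [25, 18, 315]

Answer: 25 18 315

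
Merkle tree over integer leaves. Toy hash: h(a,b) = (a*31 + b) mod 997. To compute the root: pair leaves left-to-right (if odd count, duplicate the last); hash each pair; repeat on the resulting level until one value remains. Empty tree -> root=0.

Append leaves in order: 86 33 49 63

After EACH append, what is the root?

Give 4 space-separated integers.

After append 86 (leaves=[86]):
  L0: [86]
  root=86
After append 33 (leaves=[86, 33]):
  L0: [86, 33]
  L1: h(86,33)=(86*31+33)%997=705 -> [705]
  root=705
After append 49 (leaves=[86, 33, 49]):
  L0: [86, 33, 49]
  L1: h(86,33)=(86*31+33)%997=705 h(49,49)=(49*31+49)%997=571 -> [705, 571]
  L2: h(705,571)=(705*31+571)%997=492 -> [492]
  root=492
After append 63 (leaves=[86, 33, 49, 63]):
  L0: [86, 33, 49, 63]
  L1: h(86,33)=(86*31+33)%997=705 h(49,63)=(49*31+63)%997=585 -> [705, 585]
  L2: h(705,585)=(705*31+585)%997=506 -> [506]
  root=506

Answer: 86 705 492 506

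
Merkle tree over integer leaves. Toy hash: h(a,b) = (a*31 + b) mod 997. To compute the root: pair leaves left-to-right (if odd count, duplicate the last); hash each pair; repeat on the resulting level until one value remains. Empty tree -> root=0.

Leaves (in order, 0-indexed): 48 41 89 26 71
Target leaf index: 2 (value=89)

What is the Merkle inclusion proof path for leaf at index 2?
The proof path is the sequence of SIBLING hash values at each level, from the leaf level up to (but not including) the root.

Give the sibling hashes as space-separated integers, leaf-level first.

Answer: 26 532 920

Derivation:
L0 (leaves): [48, 41, 89, 26, 71], target index=2
L1: h(48,41)=(48*31+41)%997=532 [pair 0] h(89,26)=(89*31+26)%997=791 [pair 1] h(71,71)=(71*31+71)%997=278 [pair 2] -> [532, 791, 278]
  Sibling for proof at L0: 26
L2: h(532,791)=(532*31+791)%997=334 [pair 0] h(278,278)=(278*31+278)%997=920 [pair 1] -> [334, 920]
  Sibling for proof at L1: 532
L3: h(334,920)=(334*31+920)%997=307 [pair 0] -> [307]
  Sibling for proof at L2: 920
Root: 307
Proof path (sibling hashes from leaf to root): [26, 532, 920]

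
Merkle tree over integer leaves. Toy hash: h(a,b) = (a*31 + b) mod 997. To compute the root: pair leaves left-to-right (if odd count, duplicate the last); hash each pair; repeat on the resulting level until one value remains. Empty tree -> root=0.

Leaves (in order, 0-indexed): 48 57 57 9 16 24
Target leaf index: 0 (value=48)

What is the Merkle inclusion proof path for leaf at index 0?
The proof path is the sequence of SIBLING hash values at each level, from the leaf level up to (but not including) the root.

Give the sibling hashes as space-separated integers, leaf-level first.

L0 (leaves): [48, 57, 57, 9, 16, 24], target index=0
L1: h(48,57)=(48*31+57)%997=548 [pair 0] h(57,9)=(57*31+9)%997=779 [pair 1] h(16,24)=(16*31+24)%997=520 [pair 2] -> [548, 779, 520]
  Sibling for proof at L0: 57
L2: h(548,779)=(548*31+779)%997=818 [pair 0] h(520,520)=(520*31+520)%997=688 [pair 1] -> [818, 688]
  Sibling for proof at L1: 779
L3: h(818,688)=(818*31+688)%997=124 [pair 0] -> [124]
  Sibling for proof at L2: 688
Root: 124
Proof path (sibling hashes from leaf to root): [57, 779, 688]

Answer: 57 779 688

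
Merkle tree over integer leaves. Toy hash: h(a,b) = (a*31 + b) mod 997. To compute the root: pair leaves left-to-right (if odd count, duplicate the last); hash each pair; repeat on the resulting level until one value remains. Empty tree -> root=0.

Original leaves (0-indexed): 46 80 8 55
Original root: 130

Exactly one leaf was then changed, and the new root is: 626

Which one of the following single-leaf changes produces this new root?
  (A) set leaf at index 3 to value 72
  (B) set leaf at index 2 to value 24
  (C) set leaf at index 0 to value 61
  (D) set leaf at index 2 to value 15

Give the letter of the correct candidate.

Original leaves: [46, 80, 8, 55]
Target new root: 626
Try each candidate change and compute the resulting root:
Candidate A: set leaf[3] = 72 -> leaves = [46, 80, 8, 72]
  L0: [46, 80, 8, 72]
  L1: h(46,80)=(46*31+80)%997=509 h(8,72)=(8*31+72)%997=320 -> [509, 320]
  L2: h(509,320)=(509*31+320)%997=147 -> [147]
  root = 147 != target 626
Candidate B: set leaf[2] = 24 -> leaves = [46, 80, 24, 55]
  L0: [46, 80, 24, 55]
  L1: h(46,80)=(46*31+80)%997=509 h(24,55)=(24*31+55)%997=799 -> [509, 799]
  L2: h(509,799)=(509*31+799)%997=626 -> [626]
  root = 626 == target 626  ** MATCH **
Candidate C: set leaf[0] = 61 -> leaves = [61, 80, 8, 55]
  L0: [61, 80, 8, 55]
  L1: h(61,80)=(61*31+80)%997=974 h(8,55)=(8*31+55)%997=303 -> [974, 303]
  L2: h(974,303)=(974*31+303)%997=587 -> [587]
  root = 587 != target 626
Candidate D: set leaf[2] = 15 -> leaves = [46, 80, 15, 55]
  L0: [46, 80, 15, 55]
  L1: h(46,80)=(46*31+80)%997=509 h(15,55)=(15*31+55)%997=520 -> [509, 520]
  L2: h(509,520)=(509*31+520)%997=347 -> [347]
  root = 347 != target 626
Candidate B produces the target root.

Answer: B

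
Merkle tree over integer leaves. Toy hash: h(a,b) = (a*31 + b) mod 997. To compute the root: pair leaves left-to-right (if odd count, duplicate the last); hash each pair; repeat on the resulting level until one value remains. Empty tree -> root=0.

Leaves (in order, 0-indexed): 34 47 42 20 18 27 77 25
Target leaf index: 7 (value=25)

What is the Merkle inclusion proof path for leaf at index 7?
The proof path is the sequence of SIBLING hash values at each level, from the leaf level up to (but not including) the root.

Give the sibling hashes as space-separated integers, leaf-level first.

Answer: 77 585 558

Derivation:
L0 (leaves): [34, 47, 42, 20, 18, 27, 77, 25], target index=7
L1: h(34,47)=(34*31+47)%997=104 [pair 0] h(42,20)=(42*31+20)%997=325 [pair 1] h(18,27)=(18*31+27)%997=585 [pair 2] h(77,25)=(77*31+25)%997=418 [pair 3] -> [104, 325, 585, 418]
  Sibling for proof at L0: 77
L2: h(104,325)=(104*31+325)%997=558 [pair 0] h(585,418)=(585*31+418)%997=607 [pair 1] -> [558, 607]
  Sibling for proof at L1: 585
L3: h(558,607)=(558*31+607)%997=956 [pair 0] -> [956]
  Sibling for proof at L2: 558
Root: 956
Proof path (sibling hashes from leaf to root): [77, 585, 558]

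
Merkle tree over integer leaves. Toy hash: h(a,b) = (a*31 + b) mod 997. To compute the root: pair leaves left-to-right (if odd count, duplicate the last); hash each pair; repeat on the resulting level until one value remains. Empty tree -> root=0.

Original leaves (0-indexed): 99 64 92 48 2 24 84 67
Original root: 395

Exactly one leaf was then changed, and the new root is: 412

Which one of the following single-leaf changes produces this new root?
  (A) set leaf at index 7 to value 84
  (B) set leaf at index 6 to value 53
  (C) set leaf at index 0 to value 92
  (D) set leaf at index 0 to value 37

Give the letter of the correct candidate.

Answer: A

Derivation:
Original leaves: [99, 64, 92, 48, 2, 24, 84, 67]
Target new root: 412
Try each candidate change and compute the resulting root:
Candidate A: set leaf[7] = 84 -> leaves = [99, 64, 92, 48, 2, 24, 84, 84]
  L0: [99, 64, 92, 48, 2, 24, 84, 84]
  L1: h(99,64)=(99*31+64)%997=142 h(92,48)=(92*31+48)%997=906 h(2,24)=(2*31+24)%997=86 h(84,84)=(84*31+84)%997=694 -> [142, 906, 86, 694]
  L2: h(142,906)=(142*31+906)%997=323 h(86,694)=(86*31+694)%997=369 -> [323, 369]
  L3: h(323,369)=(323*31+369)%997=412 -> [412]
  root = 412 == target 412  ** MATCH **
Candidate B: set leaf[6] = 53 -> leaves = [99, 64, 92, 48, 2, 24, 53, 67]
  L0: [99, 64, 92, 48, 2, 24, 53, 67]
  L1: h(99,64)=(99*31+64)%997=142 h(92,48)=(92*31+48)%997=906 h(2,24)=(2*31+24)%997=86 h(53,67)=(53*31+67)%997=713 -> [142, 906, 86, 713]
  L2: h(142,906)=(142*31+906)%997=323 h(86,713)=(86*31+713)%997=388 -> [323, 388]
  L3: h(323,388)=(323*31+388)%997=431 -> [431]
  root = 431 != target 412
Candidate C: set leaf[0] = 92 -> leaves = [92, 64, 92, 48, 2, 24, 84, 67]
  L0: [92, 64, 92, 48, 2, 24, 84, 67]
  L1: h(92,64)=(92*31+64)%997=922 h(92,48)=(92*31+48)%997=906 h(2,24)=(2*31+24)%997=86 h(84,67)=(84*31+67)%997=677 -> [922, 906, 86, 677]
  L2: h(922,906)=(922*31+906)%997=575 h(86,677)=(86*31+677)%997=352 -> [575, 352]
  L3: h(575,352)=(575*31+352)%997=231 -> [231]
  root = 231 != target 412
Candidate D: set leaf[0] = 37 -> leaves = [37, 64, 92, 48, 2, 24, 84, 67]
  L0: [37, 64, 92, 48, 2, 24, 84, 67]
  L1: h(37,64)=(37*31+64)%997=214 h(92,48)=(92*31+48)%997=906 h(2,24)=(2*31+24)%997=86 h(84,67)=(84*31+67)%997=677 -> [214, 906, 86, 677]
  L2: h(214,906)=(214*31+906)%997=561 h(86,677)=(86*31+677)%997=352 -> [561, 352]
  L3: h(561,352)=(561*31+352)%997=794 -> [794]
  root = 794 != target 412
Candidate A produces the target root.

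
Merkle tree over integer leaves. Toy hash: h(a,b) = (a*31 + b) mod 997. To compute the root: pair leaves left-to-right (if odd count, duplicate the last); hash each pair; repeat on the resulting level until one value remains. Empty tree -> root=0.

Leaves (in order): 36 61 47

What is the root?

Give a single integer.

Answer: 105

Derivation:
L0: [36, 61, 47]
L1: h(36,61)=(36*31+61)%997=180 h(47,47)=(47*31+47)%997=507 -> [180, 507]
L2: h(180,507)=(180*31+507)%997=105 -> [105]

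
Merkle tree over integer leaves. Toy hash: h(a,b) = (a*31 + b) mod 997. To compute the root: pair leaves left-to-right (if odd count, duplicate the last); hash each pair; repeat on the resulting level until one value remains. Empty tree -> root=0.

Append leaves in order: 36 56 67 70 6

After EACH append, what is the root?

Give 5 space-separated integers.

Answer: 36 175 590 593 599

Derivation:
After append 36 (leaves=[36]):
  L0: [36]
  root=36
After append 56 (leaves=[36, 56]):
  L0: [36, 56]
  L1: h(36,56)=(36*31+56)%997=175 -> [175]
  root=175
After append 67 (leaves=[36, 56, 67]):
  L0: [36, 56, 67]
  L1: h(36,56)=(36*31+56)%997=175 h(67,67)=(67*31+67)%997=150 -> [175, 150]
  L2: h(175,150)=(175*31+150)%997=590 -> [590]
  root=590
After append 70 (leaves=[36, 56, 67, 70]):
  L0: [36, 56, 67, 70]
  L1: h(36,56)=(36*31+56)%997=175 h(67,70)=(67*31+70)%997=153 -> [175, 153]
  L2: h(175,153)=(175*31+153)%997=593 -> [593]
  root=593
After append 6 (leaves=[36, 56, 67, 70, 6]):
  L0: [36, 56, 67, 70, 6]
  L1: h(36,56)=(36*31+56)%997=175 h(67,70)=(67*31+70)%997=153 h(6,6)=(6*31+6)%997=192 -> [175, 153, 192]
  L2: h(175,153)=(175*31+153)%997=593 h(192,192)=(192*31+192)%997=162 -> [593, 162]
  L3: h(593,162)=(593*31+162)%997=599 -> [599]
  root=599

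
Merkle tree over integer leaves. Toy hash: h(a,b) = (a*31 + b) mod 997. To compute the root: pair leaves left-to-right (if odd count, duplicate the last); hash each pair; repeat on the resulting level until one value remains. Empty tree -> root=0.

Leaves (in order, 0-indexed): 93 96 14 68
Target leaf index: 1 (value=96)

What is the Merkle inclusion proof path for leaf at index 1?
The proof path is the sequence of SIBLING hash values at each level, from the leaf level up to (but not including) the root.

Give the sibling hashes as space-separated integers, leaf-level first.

Answer: 93 502

Derivation:
L0 (leaves): [93, 96, 14, 68], target index=1
L1: h(93,96)=(93*31+96)%997=985 [pair 0] h(14,68)=(14*31+68)%997=502 [pair 1] -> [985, 502]
  Sibling for proof at L0: 93
L2: h(985,502)=(985*31+502)%997=130 [pair 0] -> [130]
  Sibling for proof at L1: 502
Root: 130
Proof path (sibling hashes from leaf to root): [93, 502]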